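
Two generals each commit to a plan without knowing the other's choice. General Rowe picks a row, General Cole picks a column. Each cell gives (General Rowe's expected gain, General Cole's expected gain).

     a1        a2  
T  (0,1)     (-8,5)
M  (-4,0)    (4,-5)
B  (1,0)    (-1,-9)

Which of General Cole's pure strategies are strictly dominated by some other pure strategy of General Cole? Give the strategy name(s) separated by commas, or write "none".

none

Nothing dominates a1: a2 at M (0>-5).
Nothing dominates a2: a1 at T (5>1).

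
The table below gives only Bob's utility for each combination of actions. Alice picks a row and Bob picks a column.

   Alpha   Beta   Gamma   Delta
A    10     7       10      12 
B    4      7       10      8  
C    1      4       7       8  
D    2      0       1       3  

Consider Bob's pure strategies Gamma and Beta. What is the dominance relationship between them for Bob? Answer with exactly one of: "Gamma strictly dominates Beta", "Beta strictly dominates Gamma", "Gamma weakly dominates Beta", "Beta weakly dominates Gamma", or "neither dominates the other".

Compare Gamma to Beta across every action of Alice: A: 10>7, B: 10>7, C: 7>4, D: 1>0.
Every comparison favours Gamma, so Gamma strictly dominates Beta.

Gamma strictly dominates Beta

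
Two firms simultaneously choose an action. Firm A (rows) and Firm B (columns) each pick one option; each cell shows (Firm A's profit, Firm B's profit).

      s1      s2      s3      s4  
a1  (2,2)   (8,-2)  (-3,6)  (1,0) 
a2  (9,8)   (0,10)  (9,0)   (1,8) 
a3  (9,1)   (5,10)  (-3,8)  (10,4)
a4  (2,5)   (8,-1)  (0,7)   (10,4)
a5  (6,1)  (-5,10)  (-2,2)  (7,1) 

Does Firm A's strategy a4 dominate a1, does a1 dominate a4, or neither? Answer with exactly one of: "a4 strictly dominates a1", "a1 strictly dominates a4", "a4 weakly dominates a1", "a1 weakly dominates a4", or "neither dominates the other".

a4 weakly dominates a1

a4's payoffs vs a1's, by Firm B's action — s1: 2=2, s2: 8=8, s3: 0>-3, s4: 10>1.
a4 is at least as good everywhere and strictly better somewhere (tied only at s1, s2), so a4 weakly but not strictly dominates a1.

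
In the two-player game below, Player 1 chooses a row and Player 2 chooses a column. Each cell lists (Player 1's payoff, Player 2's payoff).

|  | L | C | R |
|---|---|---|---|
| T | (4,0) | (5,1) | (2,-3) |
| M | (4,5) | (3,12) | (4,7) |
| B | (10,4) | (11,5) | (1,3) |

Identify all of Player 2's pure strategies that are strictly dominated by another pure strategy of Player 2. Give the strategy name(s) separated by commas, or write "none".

L, R

C strictly dominates L — T: 1>0, M: 12>5, B: 5>4.
Nothing dominates C: L at T (1>0); R at T (1>-3).
C strictly dominates R — T: 1>-3, M: 12>7, B: 5>3.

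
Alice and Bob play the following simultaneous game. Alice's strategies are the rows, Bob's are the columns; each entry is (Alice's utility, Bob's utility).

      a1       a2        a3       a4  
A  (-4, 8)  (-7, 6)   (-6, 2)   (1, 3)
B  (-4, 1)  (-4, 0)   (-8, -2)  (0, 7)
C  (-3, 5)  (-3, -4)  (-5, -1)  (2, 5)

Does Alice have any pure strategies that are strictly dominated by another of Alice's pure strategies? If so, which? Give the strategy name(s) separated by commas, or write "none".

A, B

A: dominated, since C does at least as well everywhere (a1: -3>-4, a2: -3>-7, a3: -5>-6, a4: 2>1).
C strictly dominates B — a1: -3>-4, a2: -3>-4, a3: -5>-8, a4: 2>0.
C is not dominated — it holds its own against A at a1 (-3>-4); B at a1 (-3>-4).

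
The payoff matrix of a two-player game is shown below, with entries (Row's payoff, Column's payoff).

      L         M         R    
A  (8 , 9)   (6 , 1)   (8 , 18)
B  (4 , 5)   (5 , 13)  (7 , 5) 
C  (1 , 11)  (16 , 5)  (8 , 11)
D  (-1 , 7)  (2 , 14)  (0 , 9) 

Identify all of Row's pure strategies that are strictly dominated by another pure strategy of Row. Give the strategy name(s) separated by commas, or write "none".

Nothing dominates A: B at L (8>4); C at L (8>1); D at L (8>-1).
A strictly dominates B — L: 8>4, M: 6>5, R: 8>7.
C is not dominated — it holds its own against A at M (16>6); B at M (16>5); D at L (1>-1).
D: dominated, since A does at least as well everywhere (L: 8>-1, M: 6>2, R: 8>0).

B, D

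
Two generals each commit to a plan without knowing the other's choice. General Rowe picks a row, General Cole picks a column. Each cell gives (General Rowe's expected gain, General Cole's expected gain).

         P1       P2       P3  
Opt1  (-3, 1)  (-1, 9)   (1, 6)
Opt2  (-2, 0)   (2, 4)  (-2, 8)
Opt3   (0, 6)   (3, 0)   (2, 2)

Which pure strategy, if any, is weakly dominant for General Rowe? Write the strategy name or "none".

Opt3

Opt3 vs Opt1: P1: 0>-3, P2: 3>-1, P3: 2>1.
Opt3 vs Opt2: P1: 0>-2, P2: 3>2, P3: 2>-2.
Opt3 is at least as good as every other strategy against every opponent action, so it is weakly dominant.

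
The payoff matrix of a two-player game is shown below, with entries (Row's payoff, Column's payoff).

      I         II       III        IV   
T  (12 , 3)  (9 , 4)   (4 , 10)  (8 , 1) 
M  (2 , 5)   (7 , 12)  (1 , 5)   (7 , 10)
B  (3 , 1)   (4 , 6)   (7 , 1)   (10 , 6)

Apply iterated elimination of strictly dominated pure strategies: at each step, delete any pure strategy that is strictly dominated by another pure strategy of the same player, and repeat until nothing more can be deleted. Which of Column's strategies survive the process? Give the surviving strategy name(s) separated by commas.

Row M is eliminated: T beats it against every remaining column (I: 12>2, II: 9>7, III: 4>1, IV: 8>7).
For Column, II strictly dominates I on the remaining rows (T: 4>3, B: 6>1); eliminate I.
Among the remaining strategies, none is strictly dominated by another pure strategy of the same player, so the elimination stops.
Surviving strategies — Row: {T, B}; Column: {II, III, IV}.

II, III, IV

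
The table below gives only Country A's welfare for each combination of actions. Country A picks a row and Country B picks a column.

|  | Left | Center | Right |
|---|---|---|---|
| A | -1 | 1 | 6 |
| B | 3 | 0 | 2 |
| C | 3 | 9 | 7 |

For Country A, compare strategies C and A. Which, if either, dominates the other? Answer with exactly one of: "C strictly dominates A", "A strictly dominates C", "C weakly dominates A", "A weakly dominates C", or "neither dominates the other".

C strictly dominates A

C's payoffs vs A's, by Country B's action — Left: 3>-1, Center: 9>1, Right: 7>6.
Every comparison favours C, so C strictly dominates A.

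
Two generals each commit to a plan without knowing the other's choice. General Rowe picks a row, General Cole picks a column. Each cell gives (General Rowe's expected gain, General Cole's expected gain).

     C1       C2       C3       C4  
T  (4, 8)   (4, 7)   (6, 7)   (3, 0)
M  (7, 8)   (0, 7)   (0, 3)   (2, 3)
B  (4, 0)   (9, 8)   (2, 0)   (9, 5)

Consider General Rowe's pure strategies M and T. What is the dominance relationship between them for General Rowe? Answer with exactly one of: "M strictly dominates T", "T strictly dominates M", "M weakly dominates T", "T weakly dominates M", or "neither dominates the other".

Compare M to T across each choice by General Cole: C1: 7>4, C2: 0<4, C3: 0<6, C4: 2<3.
M does better at C1 but worse at C2, C3, C4; neither strategy dominates the other.

neither dominates the other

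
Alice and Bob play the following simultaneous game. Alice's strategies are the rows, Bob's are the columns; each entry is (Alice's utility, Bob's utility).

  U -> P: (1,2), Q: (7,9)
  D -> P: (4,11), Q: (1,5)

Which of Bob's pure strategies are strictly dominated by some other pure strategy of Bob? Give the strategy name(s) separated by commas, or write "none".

none

Nothing dominates P: Q at D (11>5).
Q is not dominated — it holds its own against P at U (9>2).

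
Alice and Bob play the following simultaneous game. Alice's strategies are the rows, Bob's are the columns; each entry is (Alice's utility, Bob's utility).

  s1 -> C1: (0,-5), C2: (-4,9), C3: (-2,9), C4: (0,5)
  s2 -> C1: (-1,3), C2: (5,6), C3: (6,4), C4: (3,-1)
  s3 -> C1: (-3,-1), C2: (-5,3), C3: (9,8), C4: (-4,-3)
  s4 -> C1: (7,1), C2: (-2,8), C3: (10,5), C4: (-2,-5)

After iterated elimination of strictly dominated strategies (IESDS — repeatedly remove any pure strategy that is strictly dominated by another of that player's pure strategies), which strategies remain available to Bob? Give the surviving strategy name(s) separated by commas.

Alice's strategy s3 is strictly dominated by s4 (C1: 7>-3, C2: -2>-5, C3: 10>9, C4: -2>-4) and is removed.
Column C1 is eliminated: C2 beats it against every remaining row (s1: 9>-5, s2: 6>3, s4: 8>1).
Row s1 is eliminated: s2 beats it against every remaining column (C2: 5>-4, C3: 6>-2, C4: 3>0).
Bob's strategy C3 is strictly dominated by C2 (s2: 6>4, s4: 8>5) and is removed.
Row s4 is eliminated: s2 beats it against every remaining column (C2: 5>-2, C4: 3>-2).
Column C4 is eliminated: C2 beats it against every remaining row (s2: 6>-1).
Among the remaining strategies, none is strictly dominated by another pure strategy of the same player, so the elimination stops.
Surviving strategies — Alice: {s2}; Bob: {C2}.

C2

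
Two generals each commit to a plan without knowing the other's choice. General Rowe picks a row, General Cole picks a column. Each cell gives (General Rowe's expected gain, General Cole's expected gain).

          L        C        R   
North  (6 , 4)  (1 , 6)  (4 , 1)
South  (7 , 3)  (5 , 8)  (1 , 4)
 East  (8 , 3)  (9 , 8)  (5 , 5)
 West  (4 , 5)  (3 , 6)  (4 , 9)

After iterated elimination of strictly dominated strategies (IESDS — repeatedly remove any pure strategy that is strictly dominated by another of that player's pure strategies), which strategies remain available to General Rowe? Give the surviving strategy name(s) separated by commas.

East

General Rowe's strategy North is strictly dominated by East (L: 8>6, C: 9>1, R: 5>4) and is removed.
General Rowe's strategy South is strictly dominated by East (L: 8>7, C: 9>5, R: 5>1) and is removed.
General Rowe's strategy West is strictly dominated by East (L: 8>4, C: 9>3, R: 5>4) and is removed.
Column L is eliminated: C beats it against every remaining row (East: 8>3).
General Cole's strategy R is strictly dominated by C (East: 8>5) and is removed.
Among the remaining strategies, none is strictly dominated by another pure strategy of the same player, so the elimination stops.
Surviving strategies — General Rowe: {East}; General Cole: {C}.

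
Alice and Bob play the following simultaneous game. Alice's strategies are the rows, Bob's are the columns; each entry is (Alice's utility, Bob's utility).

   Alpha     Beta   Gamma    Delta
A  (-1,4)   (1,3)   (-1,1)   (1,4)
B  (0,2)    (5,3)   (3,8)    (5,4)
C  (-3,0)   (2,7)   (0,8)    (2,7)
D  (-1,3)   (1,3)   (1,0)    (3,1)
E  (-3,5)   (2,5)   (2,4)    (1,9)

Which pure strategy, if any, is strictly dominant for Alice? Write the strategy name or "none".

B vs A: Alpha: 0>-1, Beta: 5>1, Gamma: 3>-1, Delta: 5>1.
B vs C: Alpha: 0>-3, Beta: 5>2, Gamma: 3>0, Delta: 5>2.
B vs D: Alpha: 0>-1, Beta: 5>1, Gamma: 3>1, Delta: 5>3.
B vs E: Alpha: 0>-3, Beta: 5>2, Gamma: 3>2, Delta: 5>1.
B strictly beats every other strategy against every opponent action, so it is strictly dominant.

B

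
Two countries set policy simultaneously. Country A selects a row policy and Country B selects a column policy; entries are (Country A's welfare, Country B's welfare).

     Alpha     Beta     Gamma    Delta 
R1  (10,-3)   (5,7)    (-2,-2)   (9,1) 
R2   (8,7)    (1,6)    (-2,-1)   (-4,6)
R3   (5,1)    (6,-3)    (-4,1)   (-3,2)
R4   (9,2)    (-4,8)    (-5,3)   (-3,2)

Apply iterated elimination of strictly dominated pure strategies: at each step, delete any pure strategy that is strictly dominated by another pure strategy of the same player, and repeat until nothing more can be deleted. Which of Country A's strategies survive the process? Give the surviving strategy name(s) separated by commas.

Row R4 is eliminated: R1 beats it against every remaining column (Alpha: 10>9, Beta: 5>-4, Gamma: -2>-5, Delta: 9>-3).
Column Gamma is eliminated: Delta beats it against every remaining row (R1: 1>-2, R2: 6>-1, R3: 2>1).
Row R2 is eliminated: R1 beats it against every remaining column (Alpha: 10>8, Beta: 5>1, Delta: 9>-4).
For Country B, Delta strictly dominates Alpha on the remaining rows (R1: 1>-3, R3: 2>1); eliminate Alpha.
Among the remaining strategies, none is strictly dominated by another pure strategy of the same player, so the elimination stops.
Surviving strategies — Country A: {R1, R3}; Country B: {Beta, Delta}.

R1, R3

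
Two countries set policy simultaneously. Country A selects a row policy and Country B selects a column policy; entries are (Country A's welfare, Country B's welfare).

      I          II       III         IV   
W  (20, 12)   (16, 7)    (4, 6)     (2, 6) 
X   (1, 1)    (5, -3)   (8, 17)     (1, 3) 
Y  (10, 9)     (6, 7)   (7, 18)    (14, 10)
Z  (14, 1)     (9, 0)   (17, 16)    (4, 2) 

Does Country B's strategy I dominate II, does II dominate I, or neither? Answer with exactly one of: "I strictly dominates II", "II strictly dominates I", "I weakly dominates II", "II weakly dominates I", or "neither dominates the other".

I's payoffs vs II's, by Country A's action — W: 12>7, X: 1>-3, Y: 9>7, Z: 1>0.
Every comparison favours I, so I strictly dominates II.

I strictly dominates II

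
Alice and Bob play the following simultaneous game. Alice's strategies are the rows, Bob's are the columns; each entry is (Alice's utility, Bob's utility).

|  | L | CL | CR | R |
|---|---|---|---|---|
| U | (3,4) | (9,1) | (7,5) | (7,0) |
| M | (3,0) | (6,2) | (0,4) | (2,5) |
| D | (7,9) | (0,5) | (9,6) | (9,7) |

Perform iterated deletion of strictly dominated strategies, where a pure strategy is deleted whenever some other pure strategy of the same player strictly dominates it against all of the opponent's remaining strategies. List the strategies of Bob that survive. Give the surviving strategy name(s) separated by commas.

L

Column CL is eliminated: CR beats it against every remaining row (U: 5>1, M: 4>2, D: 6>5).
Alice's strategy U is strictly dominated by D (L: 7>3, CR: 9>7, R: 9>7) and is removed.
For Alice, D strictly dominates M on the remaining columns (L: 7>3, CR: 9>0, R: 9>2); eliminate M.
Column CR is eliminated: L beats it against every remaining row (D: 9>6).
Bob's strategy R is strictly dominated by L (D: 9>7) and is removed.
Among the remaining strategies, none is strictly dominated by another pure strategy of the same player, so the elimination stops.
Surviving strategies — Alice: {D}; Bob: {L}.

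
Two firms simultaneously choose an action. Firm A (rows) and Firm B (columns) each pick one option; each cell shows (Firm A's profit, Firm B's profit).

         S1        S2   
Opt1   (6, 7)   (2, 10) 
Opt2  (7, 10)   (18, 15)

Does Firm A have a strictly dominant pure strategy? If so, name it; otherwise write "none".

Opt2 vs Opt1: S1: 7>6, S2: 18>2.
Opt2 strictly beats every other strategy against every opponent action, so it is strictly dominant.

Opt2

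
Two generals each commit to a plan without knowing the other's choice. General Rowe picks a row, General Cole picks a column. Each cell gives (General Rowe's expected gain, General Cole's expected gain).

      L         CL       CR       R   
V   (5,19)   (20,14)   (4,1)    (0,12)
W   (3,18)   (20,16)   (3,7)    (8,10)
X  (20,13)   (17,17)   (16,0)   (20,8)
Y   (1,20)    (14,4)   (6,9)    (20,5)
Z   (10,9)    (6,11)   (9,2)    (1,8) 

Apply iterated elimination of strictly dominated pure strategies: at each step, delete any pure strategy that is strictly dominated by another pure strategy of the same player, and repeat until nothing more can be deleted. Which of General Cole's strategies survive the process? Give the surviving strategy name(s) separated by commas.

General Rowe's strategy Z is strictly dominated by X (L: 20>10, CL: 17>6, CR: 16>9, R: 20>1) and is removed.
Column CR is eliminated: L beats it against every remaining row (V: 19>1, W: 18>7, X: 13>0, Y: 20>9).
General Cole's strategy R is strictly dominated by L (V: 19>12, W: 18>10, X: 13>8, Y: 20>5) and is removed.
For General Rowe, V strictly dominates Y on the remaining columns (L: 5>1, CL: 20>14); eliminate Y.
Among the remaining strategies, none is strictly dominated by another pure strategy of the same player, so the elimination stops.
Surviving strategies — General Rowe: {V, W, X}; General Cole: {L, CL}.

L, CL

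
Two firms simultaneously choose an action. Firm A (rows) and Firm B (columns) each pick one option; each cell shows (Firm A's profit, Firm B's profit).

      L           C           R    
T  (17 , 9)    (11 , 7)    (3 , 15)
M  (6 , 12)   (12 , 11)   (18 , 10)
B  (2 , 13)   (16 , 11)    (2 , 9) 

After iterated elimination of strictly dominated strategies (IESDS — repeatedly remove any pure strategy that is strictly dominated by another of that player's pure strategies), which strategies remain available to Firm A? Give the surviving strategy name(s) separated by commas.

T, M

For Firm B, L strictly dominates C on the remaining rows (T: 9>7, M: 12>11, B: 13>11); eliminate C.
For Firm A, T strictly dominates B on the remaining columns (L: 17>2, R: 3>2); eliminate B.
Among the remaining strategies, none is strictly dominated by another pure strategy of the same player, so the elimination stops.
Surviving strategies — Firm A: {T, M}; Firm B: {L, R}.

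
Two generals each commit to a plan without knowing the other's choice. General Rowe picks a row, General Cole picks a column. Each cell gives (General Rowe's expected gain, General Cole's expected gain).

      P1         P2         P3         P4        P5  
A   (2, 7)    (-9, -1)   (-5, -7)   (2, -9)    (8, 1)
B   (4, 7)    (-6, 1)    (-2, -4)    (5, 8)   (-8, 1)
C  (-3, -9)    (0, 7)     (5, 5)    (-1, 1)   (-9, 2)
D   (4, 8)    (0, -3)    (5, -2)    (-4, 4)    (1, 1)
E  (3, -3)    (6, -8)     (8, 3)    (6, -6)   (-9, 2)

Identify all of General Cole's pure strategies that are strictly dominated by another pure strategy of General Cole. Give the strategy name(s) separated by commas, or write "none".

Nothing dominates P1: P2 at A (7>-1); P3 at A (7>-7); P4 at A (7>-9); P5 at A (7>1).
P2: no other strategy beats it everywhere (P1 at C (7>-9); P3 at A (-1>-7); P4 at A (-1>-9); P5 at B (1=1)).
Nothing dominates P3: P1 at C (5>-9); P2 at D (-2>-3); P4 at A (-7>-9); P5 at C (5>2).
Nothing dominates P4: P1 at B (8>7); P2 at B (8>1); P3 at B (8>-4); P5 at B (8>1).
Nothing dominates P5: P1 at C (2>-9); P2 at A (1>-1); P3 at A (1>-7); P4 at A (1>-9).

none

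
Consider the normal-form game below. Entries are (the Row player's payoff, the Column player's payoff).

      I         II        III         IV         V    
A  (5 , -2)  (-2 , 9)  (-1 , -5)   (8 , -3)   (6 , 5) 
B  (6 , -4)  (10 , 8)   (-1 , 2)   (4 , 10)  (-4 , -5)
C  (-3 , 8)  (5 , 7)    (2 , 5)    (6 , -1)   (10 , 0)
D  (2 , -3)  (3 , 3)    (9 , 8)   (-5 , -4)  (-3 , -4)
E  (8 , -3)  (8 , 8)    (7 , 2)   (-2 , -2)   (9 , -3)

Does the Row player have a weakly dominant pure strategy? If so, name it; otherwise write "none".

A fails to dominate B at I (5<6).
B fails to dominate A at IV (4<8).
C fails to dominate A at I (-3<5).
D fails to dominate A at I (2<5).
E fails to dominate A at IV (-2<8).
No single strategy dominates all the others.

none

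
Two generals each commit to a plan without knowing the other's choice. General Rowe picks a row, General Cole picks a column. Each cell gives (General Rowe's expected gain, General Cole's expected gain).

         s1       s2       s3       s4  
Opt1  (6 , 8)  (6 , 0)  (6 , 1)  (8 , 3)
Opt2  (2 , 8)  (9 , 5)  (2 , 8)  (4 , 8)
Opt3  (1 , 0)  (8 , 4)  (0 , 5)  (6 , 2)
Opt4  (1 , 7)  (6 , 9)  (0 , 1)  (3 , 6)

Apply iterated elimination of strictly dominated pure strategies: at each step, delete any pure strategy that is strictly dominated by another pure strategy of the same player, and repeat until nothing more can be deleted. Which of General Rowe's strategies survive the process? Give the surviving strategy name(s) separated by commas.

Opt1

For General Rowe, Opt2 strictly dominates Opt4 on the remaining columns (s1: 2>1, s2: 9>6, s3: 2>0, s4: 4>3); eliminate Opt4.
Column s2 is eliminated: s3 beats it against every remaining row (Opt1: 1>0, Opt2: 8>5, Opt3: 5>4).
For General Rowe, Opt1 strictly dominates Opt2 on the remaining columns (s1: 6>2, s3: 6>2, s4: 8>4); eliminate Opt2.
General Rowe's strategy Opt3 is strictly dominated by Opt1 (s1: 6>1, s3: 6>0, s4: 8>6) and is removed.
General Cole's strategy s3 is strictly dominated by s1 (Opt1: 8>1) and is removed.
For General Cole, s1 strictly dominates s4 on the remaining rows (Opt1: 8>3); eliminate s4.
Among the remaining strategies, none is strictly dominated by another pure strategy of the same player, so the elimination stops.
Surviving strategies — General Rowe: {Opt1}; General Cole: {s1}.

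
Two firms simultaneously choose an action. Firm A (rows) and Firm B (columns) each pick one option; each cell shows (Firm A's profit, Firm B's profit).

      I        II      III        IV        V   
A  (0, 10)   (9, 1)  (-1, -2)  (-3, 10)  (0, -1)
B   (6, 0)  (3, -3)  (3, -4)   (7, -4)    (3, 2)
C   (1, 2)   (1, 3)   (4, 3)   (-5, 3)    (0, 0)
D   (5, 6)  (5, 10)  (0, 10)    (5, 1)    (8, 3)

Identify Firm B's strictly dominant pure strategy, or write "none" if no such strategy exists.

none

I fails to dominate II at C (2<3).
II fails to dominate I at A (1<10).
III fails to dominate I at A (-2<10).
IV fails to dominate I at A (10=10).
V fails to dominate I at A (-1<10).
No single strategy dominates all the others.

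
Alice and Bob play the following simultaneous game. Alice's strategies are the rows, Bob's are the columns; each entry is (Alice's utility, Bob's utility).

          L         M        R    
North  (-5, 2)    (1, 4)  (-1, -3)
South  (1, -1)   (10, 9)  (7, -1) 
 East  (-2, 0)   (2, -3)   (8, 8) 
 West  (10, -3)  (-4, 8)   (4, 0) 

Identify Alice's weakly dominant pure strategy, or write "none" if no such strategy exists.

North fails to dominate South at L (-5<1).
South fails to dominate East at R (7<8).
East fails to dominate South at L (-2<1).
West fails to dominate North at M (-4<1).
No single strategy dominates all the others.

none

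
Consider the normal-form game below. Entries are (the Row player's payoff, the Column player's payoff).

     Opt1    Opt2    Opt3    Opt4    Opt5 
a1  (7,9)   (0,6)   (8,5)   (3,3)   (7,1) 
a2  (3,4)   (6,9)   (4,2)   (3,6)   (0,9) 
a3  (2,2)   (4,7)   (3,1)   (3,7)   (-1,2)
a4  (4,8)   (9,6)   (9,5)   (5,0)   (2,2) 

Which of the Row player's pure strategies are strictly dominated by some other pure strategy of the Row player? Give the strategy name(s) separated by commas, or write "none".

a2, a3

Nothing dominates a1: a2 at Opt1 (7>3); a3 at Opt1 (7>2); a4 at Opt1 (7>4).
a2 is strictly dominated by a4 (Opt1: 4>3, Opt2: 9>6, Opt3: 9>4, Opt4: 5>3, Opt5: 2>0).
a3: dominated, since a4 does at least as well everywhere (Opt1: 4>2, Opt2: 9>4, Opt3: 9>3, Opt4: 5>3, Opt5: 2>-1).
a4 is not dominated — it holds its own against a1 at Opt2 (9>0); a2 at Opt1 (4>3); a3 at Opt1 (4>2).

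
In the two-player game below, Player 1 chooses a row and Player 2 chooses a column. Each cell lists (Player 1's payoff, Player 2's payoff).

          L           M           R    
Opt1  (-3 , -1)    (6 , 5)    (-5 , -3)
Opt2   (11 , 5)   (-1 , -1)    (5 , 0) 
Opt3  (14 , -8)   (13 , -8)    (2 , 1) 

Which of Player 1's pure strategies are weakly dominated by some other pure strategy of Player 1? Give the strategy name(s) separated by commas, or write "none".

Opt1 is weakly dominated by Opt3 (L: 14>-3, M: 13>6, R: 2>-5).
Opt2 is not dominated — it holds its own against Opt1 at L (11>-3); Opt3 at R (5>2).
Opt3: no other strategy beats it everywhere (Opt1 at L (14>-3); Opt2 at L (14>11)).

Opt1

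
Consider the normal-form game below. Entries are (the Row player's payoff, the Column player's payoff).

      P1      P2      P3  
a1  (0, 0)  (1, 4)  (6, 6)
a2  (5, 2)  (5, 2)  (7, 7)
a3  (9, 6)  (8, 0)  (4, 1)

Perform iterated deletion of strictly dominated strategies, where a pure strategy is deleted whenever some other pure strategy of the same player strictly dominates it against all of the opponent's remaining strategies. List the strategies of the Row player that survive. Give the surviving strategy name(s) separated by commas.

For the Row player, a2 strictly dominates a1 on the remaining columns (P1: 5>0, P2: 5>1, P3: 7>6); eliminate a1.
Column P2 is eliminated: P3 beats it against every remaining row (a2: 7>2, a3: 1>0).
Among the remaining strategies, none is strictly dominated by another pure strategy of the same player, so the elimination stops.
Surviving strategies — the Row player: {a2, a3}; the Column player: {P1, P3}.

a2, a3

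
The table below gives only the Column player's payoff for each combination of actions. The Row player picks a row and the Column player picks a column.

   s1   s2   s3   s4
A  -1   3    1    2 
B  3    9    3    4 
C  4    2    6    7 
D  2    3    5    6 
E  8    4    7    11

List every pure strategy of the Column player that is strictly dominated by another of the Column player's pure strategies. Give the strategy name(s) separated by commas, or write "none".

s4 strictly dominates s1 — A: 2>-1, B: 4>3, C: 7>4, D: 6>2, E: 11>8.
Nothing dominates s2: s1 at A (3>-1); s3 at A (3>1); s4 at A (3>2).
s4 strictly dominates s3 — A: 2>1, B: 4>3, C: 7>6, D: 6>5, E: 11>7.
s4: no other strategy beats it everywhere (s1 at A (2>-1); s2 at C (7>2); s3 at A (2>1)).

s1, s3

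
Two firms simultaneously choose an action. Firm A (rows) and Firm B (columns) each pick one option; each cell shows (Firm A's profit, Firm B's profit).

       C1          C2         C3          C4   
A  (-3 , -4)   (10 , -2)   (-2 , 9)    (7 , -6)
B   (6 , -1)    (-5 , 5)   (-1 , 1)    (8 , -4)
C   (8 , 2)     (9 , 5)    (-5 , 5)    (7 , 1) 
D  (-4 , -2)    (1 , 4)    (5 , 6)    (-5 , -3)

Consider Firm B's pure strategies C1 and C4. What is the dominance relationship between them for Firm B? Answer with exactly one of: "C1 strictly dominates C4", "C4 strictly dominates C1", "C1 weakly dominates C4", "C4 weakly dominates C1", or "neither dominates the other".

C1 strictly dominates C4

C1's payoffs vs C4's, by Firm A's action — A: -4>-6, B: -1>-4, C: 2>1, D: -2>-3.
C1 gives a strictly higher payoff against every action of Firm A, so C1 strictly dominates C4.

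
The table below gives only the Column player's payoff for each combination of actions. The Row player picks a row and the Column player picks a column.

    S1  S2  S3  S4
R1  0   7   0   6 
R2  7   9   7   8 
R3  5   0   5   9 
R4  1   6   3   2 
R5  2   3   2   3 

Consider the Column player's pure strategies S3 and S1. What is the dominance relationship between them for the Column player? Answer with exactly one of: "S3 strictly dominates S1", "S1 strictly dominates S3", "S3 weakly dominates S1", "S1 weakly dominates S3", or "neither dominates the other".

S3's payoffs vs S1's, by the Row player's action — R1: 0=0, R2: 7=7, R3: 5=5, R4: 3>1, R5: 2=2.
S3 is at least as good everywhere and strictly better somewhere (tied only at R1, R2, R3, R5), so S3 weakly but not strictly dominates S1.

S3 weakly dominates S1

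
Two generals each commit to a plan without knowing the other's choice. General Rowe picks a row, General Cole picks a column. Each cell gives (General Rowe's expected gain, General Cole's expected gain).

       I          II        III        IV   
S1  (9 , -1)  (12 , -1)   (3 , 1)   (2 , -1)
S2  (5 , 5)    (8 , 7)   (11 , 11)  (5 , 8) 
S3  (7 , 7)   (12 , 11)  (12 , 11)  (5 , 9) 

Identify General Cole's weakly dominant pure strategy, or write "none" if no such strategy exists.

III

III vs I: S1: 1>-1, S2: 11>5, S3: 11>7.
III vs II: S1: 1>-1, S2: 11>7, S3: 11=11.
III vs IV: S1: 1>-1, S2: 11>8, S3: 11>9.
III is at least as good as every other strategy against every opponent action, so it is weakly dominant.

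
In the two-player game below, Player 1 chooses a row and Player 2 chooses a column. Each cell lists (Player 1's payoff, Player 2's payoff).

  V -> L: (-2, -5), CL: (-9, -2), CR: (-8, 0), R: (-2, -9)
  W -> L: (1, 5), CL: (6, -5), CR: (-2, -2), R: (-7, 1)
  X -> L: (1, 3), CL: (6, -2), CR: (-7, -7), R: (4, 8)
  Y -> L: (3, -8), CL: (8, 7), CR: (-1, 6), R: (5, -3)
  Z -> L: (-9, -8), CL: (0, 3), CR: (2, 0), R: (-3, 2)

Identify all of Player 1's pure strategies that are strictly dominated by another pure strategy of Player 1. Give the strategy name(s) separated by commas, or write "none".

V, W, X

V is strictly dominated by X (L: 1>-2, CL: 6>-9, CR: -7>-8, R: 4>-2).
W: dominated, since Y does at least as well everywhere (L: 3>1, CL: 8>6, CR: -1>-2, R: 5>-7).
Y strictly dominates X — L: 3>1, CL: 8>6, CR: -1>-7, R: 5>4.
Y: no other strategy beats it everywhere (V at L (3>-2); W at L (3>1); X at L (3>1); Z at L (3>-9)).
Z: no other strategy beats it everywhere (V at CL (0>-9); W at CR (2>-2); X at CR (2>-7); Y at CR (2>-1)).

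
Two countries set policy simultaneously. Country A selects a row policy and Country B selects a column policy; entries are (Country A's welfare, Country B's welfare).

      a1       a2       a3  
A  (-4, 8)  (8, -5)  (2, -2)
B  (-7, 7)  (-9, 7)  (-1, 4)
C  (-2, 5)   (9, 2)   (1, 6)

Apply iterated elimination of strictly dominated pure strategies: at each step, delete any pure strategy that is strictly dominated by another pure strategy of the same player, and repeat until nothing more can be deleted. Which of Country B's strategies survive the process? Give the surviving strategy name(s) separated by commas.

a1, a3

For Country A, A strictly dominates B on the remaining columns (a1: -4>-7, a2: 8>-9, a3: 2>-1); eliminate B.
For Country B, a1 strictly dominates a2 on the remaining rows (A: 8>-5, C: 5>2); eliminate a2.
Among the remaining strategies, none is strictly dominated by another pure strategy of the same player, so the elimination stops.
Surviving strategies — Country A: {A, C}; Country B: {a1, a3}.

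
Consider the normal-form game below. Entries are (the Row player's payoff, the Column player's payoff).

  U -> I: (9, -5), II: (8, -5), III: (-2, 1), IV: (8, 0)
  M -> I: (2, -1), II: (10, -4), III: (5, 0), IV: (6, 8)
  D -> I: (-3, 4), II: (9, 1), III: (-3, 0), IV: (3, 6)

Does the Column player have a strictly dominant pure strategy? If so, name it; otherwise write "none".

none

I fails to dominate II at U (-5=-5).
II fails to dominate I at U (-5=-5).
III fails to dominate I at D (0<4).
IV fails to dominate III at U (0<1).
No single strategy dominates all the others.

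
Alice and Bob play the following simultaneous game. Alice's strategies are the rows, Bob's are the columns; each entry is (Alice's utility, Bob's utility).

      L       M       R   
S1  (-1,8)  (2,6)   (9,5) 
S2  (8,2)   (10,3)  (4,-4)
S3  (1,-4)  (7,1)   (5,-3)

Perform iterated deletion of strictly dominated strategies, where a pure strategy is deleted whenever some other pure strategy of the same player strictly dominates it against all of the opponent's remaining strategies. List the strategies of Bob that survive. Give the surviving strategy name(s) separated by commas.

M

Column R is eliminated: M beats it against every remaining row (S1: 6>5, S2: 3>-4, S3: 1>-3).
Alice's strategy S1 is strictly dominated by S2 (L: 8>-1, M: 10>2) and is removed.
Alice's strategy S3 is strictly dominated by S2 (L: 8>1, M: 10>7) and is removed.
Column L is eliminated: M beats it against every remaining row (S2: 3>2).
Among the remaining strategies, none is strictly dominated by another pure strategy of the same player, so the elimination stops.
Surviving strategies — Alice: {S2}; Bob: {M}.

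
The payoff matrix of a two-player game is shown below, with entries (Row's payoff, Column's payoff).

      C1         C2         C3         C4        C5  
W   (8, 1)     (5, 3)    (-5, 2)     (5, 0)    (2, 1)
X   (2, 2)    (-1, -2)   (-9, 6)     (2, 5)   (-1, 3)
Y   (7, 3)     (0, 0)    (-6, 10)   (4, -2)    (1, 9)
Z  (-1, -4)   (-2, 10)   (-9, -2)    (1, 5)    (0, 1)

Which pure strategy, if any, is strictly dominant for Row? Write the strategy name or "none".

W

W vs X: C1: 8>2, C2: 5>-1, C3: -5>-9, C4: 5>2, C5: 2>-1.
W vs Y: C1: 8>7, C2: 5>0, C3: -5>-6, C4: 5>4, C5: 2>1.
W vs Z: C1: 8>-1, C2: 5>-2, C3: -5>-9, C4: 5>1, C5: 2>0.
W strictly beats every other strategy against every opponent action, so it is strictly dominant.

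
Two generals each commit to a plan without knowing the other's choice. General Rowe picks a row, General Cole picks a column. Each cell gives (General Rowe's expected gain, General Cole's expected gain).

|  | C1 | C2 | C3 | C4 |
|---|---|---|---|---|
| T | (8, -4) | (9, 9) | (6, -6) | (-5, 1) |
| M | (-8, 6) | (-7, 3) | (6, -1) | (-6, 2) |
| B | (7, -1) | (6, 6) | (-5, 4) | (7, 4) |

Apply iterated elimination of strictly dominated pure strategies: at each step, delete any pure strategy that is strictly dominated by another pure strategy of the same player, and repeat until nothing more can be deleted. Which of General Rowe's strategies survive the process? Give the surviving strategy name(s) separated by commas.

Column C3 is eliminated: C2 beats it against every remaining row (T: 9>-6, M: 3>-1, B: 6>4).
Row M is eliminated: T beats it against every remaining column (C1: 8>-8, C2: 9>-7, C4: -5>-6).
Column C1 is eliminated: C2 beats it against every remaining row (T: 9>-4, B: 6>-1).
For General Cole, C2 strictly dominates C4 on the remaining rows (T: 9>1, B: 6>4); eliminate C4.
General Rowe's strategy B is strictly dominated by T (C2: 9>6) and is removed.
Among the remaining strategies, none is strictly dominated by another pure strategy of the same player, so the elimination stops.
Surviving strategies — General Rowe: {T}; General Cole: {C2}.

T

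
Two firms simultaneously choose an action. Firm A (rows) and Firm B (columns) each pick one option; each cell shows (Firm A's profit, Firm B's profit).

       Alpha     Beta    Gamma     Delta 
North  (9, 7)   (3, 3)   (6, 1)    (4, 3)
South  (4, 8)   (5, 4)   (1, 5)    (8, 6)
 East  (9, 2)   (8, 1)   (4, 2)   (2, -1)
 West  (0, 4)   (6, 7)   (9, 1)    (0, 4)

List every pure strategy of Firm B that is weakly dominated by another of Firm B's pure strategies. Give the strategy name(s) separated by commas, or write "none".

Alpha: no other strategy beats it everywhere (Beta at North (7>3); Gamma at North (7>1); Delta at North (7>3)).
Beta is not dominated — it holds its own against Alpha at West (7>4); Gamma at North (3>1); Delta at East (1>-1).
Gamma is weakly dominated by Alpha (North: 7>1, South: 8>5, East: 2=2, West: 4>1).
Alpha weakly dominates Delta — North: 7>3, South: 8>6, East: 2>-1, West: 4=4.

Gamma, Delta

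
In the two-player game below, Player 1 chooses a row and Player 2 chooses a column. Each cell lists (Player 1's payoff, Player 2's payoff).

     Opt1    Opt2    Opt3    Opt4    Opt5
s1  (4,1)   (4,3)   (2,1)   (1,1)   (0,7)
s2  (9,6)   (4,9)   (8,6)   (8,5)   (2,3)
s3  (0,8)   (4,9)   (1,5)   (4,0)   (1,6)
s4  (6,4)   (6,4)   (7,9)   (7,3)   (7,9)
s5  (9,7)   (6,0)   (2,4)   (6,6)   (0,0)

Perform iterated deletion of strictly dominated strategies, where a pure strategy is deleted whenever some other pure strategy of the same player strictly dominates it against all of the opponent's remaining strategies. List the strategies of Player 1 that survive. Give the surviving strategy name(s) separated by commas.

Row s1 is eliminated: s4 beats it against every remaining column (Opt1: 6>4, Opt2: 6>4, Opt3: 7>2, Opt4: 7>1, Opt5: 7>0).
Row s3 is eliminated: s4 beats it against every remaining column (Opt1: 6>0, Opt2: 6>4, Opt3: 7>1, Opt4: 7>4, Opt5: 7>1).
For Player 2, Opt1 strictly dominates Opt4 on the remaining rows (s2: 6>5, s4: 4>3, s5: 7>6); eliminate Opt4.
Among the remaining strategies, none is strictly dominated by another pure strategy of the same player, so the elimination stops.
Surviving strategies — Player 1: {s2, s4, s5}; Player 2: {Opt1, Opt2, Opt3, Opt5}.

s2, s4, s5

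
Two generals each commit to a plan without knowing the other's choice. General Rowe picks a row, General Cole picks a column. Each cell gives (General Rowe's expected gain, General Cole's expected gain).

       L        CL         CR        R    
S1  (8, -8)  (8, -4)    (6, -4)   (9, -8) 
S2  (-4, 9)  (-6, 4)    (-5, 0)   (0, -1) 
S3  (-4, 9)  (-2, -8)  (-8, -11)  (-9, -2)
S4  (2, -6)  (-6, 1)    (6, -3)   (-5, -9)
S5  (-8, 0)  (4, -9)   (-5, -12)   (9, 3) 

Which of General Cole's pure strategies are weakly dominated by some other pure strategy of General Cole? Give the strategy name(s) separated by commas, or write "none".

CR

L: no other strategy beats it everywhere (CL at S2 (9>4); CR at S2 (9>0); R at S2 (9>-1)).
Nothing dominates CL: L at S1 (-4>-8); CR at S2 (4>0); R at S1 (-4>-8).
CR is weakly dominated by CL (S1: -4=-4, S2: 4>0, S3: -8>-11, S4: 1>-3, S5: -9>-12).
Nothing dominates R: L at S5 (3>0); CL at S3 (-2>-8); CR at S3 (-2>-11).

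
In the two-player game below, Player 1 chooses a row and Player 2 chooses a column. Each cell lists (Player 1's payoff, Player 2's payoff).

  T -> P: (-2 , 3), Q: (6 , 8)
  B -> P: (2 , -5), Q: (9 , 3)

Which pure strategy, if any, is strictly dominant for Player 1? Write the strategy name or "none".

B

B vs T: P: 2>-2, Q: 9>6.
B strictly beats every other strategy against every opponent action, so it is strictly dominant.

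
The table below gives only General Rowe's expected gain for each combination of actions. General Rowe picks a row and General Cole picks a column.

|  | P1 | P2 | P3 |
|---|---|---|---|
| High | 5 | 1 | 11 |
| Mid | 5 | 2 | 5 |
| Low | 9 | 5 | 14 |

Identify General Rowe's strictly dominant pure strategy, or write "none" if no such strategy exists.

Low vs High: P1: 9>5, P2: 5>1, P3: 14>11.
Low vs Mid: P1: 9>5, P2: 5>2, P3: 14>5.
Low strictly beats every other strategy against every opponent action, so it is strictly dominant.

Low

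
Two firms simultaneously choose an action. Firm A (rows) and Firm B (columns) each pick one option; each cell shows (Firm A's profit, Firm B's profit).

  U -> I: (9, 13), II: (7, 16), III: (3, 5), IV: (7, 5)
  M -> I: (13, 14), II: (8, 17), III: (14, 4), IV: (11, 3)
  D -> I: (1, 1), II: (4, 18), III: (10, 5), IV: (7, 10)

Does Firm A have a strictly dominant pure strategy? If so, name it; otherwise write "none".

M

M vs U: I: 13>9, II: 8>7, III: 14>3, IV: 11>7.
M vs D: I: 13>1, II: 8>4, III: 14>10, IV: 11>7.
M strictly beats every other strategy against every opponent action, so it is strictly dominant.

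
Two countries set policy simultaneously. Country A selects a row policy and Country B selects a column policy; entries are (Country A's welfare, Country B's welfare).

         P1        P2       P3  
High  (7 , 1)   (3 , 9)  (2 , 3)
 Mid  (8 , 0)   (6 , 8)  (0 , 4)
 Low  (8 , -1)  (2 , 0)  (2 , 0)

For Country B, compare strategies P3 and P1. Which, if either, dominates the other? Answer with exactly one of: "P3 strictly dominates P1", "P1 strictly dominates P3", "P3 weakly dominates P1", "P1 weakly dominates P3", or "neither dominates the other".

P3 strictly dominates P1

Compare P3 to P1 across each choice by Country A: High: 3>1, Mid: 4>0, Low: 0>-1.
Every comparison favours P3, so P3 strictly dominates P1.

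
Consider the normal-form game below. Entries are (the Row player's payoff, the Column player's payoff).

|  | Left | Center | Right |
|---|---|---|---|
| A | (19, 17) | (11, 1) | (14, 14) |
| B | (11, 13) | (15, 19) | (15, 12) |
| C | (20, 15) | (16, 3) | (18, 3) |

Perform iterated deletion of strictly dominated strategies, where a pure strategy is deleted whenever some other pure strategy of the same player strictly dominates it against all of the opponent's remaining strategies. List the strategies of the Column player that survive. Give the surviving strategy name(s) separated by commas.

Left

The Row player's strategy A is strictly dominated by C (Left: 20>19, Center: 16>11, Right: 18>14) and is removed.
For the Row player, C strictly dominates B on the remaining columns (Left: 20>11, Center: 16>15, Right: 18>15); eliminate B.
Column Center is eliminated: Left beats it against every remaining row (C: 15>3).
Column Right is eliminated: Left beats it against every remaining row (C: 15>3).
Among the remaining strategies, none is strictly dominated by another pure strategy of the same player, so the elimination stops.
Surviving strategies — the Row player: {C}; the Column player: {Left}.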